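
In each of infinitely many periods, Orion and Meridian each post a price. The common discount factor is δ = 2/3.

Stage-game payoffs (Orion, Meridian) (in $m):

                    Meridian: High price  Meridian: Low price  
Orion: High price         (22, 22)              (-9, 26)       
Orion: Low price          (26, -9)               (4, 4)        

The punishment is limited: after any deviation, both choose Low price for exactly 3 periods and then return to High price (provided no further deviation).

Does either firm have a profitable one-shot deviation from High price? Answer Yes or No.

Comparing payoff streams over the 4 periods until play realigns: cooperate → 22(1+δ+…+δ^3); deviate → 26 + 4(δ+…+δ^3).
Cooperation is sustained iff (22−4)(δ+…+δ^3) ≥ 26−22.
δ+…+δ^3 = 2/3·(1−(2/3)^3)/(1−2/3) = 1.4074, and (26−22)/(22−4) = 0.2222.
1.4074 ≥ 0.2222, so cooperation is sustainable.

No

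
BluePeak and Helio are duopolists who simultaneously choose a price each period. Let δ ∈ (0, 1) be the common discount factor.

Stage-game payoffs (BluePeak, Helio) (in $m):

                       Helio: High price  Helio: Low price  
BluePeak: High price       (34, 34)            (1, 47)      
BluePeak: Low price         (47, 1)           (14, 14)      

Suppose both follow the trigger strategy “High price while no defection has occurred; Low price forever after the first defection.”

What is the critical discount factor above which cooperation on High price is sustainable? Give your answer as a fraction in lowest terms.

13/33

One-period gain from deviating is 47 − 34 = 13. The loss is 34 − 14 = 20 in every subsequent period, with present value 20·δ/(1−δ).
Deviation is unprofitable when 20·δ/(1−δ) ≥ 13, i.e. δ/(1−δ) ≥ 13/20.
Equivalently δ ≥ 13/(13+20) = 13/33.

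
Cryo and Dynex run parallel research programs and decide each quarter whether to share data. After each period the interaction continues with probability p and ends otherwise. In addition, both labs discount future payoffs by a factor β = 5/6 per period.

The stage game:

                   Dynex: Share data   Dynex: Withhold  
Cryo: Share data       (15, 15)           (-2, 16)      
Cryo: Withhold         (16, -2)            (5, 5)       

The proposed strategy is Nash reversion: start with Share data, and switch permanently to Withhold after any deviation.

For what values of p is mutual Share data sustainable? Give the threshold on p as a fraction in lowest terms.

6/55

Expected continuation weight on next period's payoff is β·p = 5/6·p, which plays the role of the discount factor.
Cooperation requires 5/6·p ≥ (16−15)/(16−5) = 1/11, hence p ≥ 6/55.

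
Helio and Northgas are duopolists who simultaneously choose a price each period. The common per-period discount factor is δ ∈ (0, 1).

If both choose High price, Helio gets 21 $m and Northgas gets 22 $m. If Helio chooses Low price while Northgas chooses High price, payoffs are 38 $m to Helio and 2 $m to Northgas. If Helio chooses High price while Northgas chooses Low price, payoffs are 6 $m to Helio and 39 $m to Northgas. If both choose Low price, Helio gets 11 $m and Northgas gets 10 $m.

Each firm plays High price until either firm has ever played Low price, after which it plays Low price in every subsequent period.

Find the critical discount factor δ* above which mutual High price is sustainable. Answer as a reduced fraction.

17/27

For Helio: deviation gain 38−21 = 17, per-period punishment loss 21−11 = 10. IC gives δ ≥ 17/27.
For Northgas: gain 17, loss 12 per period, so δ ≥ 17/29.
The tighter constraint is Helio's, so cooperation needs δ ≥ 17/27.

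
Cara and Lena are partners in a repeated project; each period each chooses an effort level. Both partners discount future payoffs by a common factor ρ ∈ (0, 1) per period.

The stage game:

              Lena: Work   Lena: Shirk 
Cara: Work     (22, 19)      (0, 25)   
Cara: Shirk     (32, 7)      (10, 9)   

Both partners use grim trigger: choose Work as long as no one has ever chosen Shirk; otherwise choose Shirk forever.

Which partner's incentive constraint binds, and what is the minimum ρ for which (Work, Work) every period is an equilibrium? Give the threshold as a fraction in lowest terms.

Cara; ρ ≥ 5/11

Cara: cooperation gives 22 each period; deviation gives 32 once then 10 forever.
  22/(1−ρ) ≥ 32 + 10ρ/(1−ρ) ⇒ ρ ≥ 10/22 = 5/11.
Lena: cooperation gives 19 each period; deviation gives 25 once then 9 forever.
  ρ ≥ 6/16 = 3/8.
Both must hold, so the binding constraint is Cara's: ρ ≥ 5/11.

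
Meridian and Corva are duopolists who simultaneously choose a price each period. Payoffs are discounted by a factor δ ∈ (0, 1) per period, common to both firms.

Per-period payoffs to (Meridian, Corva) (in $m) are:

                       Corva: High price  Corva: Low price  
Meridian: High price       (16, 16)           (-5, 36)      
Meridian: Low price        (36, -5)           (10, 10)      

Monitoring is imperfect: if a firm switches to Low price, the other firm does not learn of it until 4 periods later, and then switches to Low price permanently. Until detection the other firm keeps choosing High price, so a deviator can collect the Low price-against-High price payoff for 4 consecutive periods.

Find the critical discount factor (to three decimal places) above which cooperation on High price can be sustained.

The best deviation is to choose Low price for all 4 undetected periods, earning 36 each, then 10 forever once detected.
Deviation value: 36(1−δ^4)/(1−δ) + 10δ^4/(1−δ); cooperation value: 16/(1−δ).
IC: 16 ≥ 36(1−δ^4) + 10δ^4 = 36 − 26δ^4.
So δ^4 ≥ 20/26 = 10/13, giving δ ≥ (10/13)^(1/4) ≈ 0.937.

0.937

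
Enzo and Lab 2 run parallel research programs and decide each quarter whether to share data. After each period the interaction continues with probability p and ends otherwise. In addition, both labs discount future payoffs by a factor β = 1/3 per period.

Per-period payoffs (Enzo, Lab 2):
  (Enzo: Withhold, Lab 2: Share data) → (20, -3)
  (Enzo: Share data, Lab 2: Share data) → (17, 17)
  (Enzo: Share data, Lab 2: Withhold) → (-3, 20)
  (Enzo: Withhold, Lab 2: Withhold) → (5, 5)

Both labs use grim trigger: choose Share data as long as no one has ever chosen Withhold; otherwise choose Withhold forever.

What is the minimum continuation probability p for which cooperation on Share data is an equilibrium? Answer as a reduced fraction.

Expected continuation weight on next period's payoff is β·p = 1/3·p, which plays the role of the discount factor.
Cooperation requires 1/3·p ≥ (20−17)/(20−5) = 1/5, hence p ≥ 3/5.

3/5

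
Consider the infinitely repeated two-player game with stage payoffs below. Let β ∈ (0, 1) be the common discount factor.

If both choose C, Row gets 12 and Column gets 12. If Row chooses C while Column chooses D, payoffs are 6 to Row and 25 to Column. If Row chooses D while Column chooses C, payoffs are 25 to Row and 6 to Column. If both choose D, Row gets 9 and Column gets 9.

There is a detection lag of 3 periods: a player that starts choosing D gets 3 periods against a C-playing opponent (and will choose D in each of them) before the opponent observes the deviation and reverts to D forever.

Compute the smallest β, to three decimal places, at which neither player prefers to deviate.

The best deviation is to choose D for all 3 undetected periods, earning 25 each, then 9 forever once detected.
Deviation value: 25(1−β^3)/(1−β) + 9β^3/(1−β); cooperation value: 12/(1−β).
IC: 12 ≥ 25(1−β^3) + 9β^3 = 25 − 16β^3.
So β^3 ≥ 13/16, giving β ≥ (13/16)^(1/3) ≈ 0.933.

0.933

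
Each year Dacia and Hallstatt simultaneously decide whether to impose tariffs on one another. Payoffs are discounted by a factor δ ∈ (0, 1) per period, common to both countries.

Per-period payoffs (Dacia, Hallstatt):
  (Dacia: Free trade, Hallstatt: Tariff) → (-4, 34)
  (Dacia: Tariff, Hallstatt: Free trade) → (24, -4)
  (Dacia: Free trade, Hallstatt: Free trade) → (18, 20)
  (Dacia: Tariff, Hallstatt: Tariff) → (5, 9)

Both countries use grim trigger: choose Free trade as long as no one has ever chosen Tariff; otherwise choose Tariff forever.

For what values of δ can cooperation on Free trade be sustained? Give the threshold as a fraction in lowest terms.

14/25

Dacia's threshold: (24−18)/(24−5) = 6/19.
Hallstatt's threshold: (34−20)/(34−9) = 14/25.
6/19 < 14/25, so Hallstatt binds and δ* = 14/25.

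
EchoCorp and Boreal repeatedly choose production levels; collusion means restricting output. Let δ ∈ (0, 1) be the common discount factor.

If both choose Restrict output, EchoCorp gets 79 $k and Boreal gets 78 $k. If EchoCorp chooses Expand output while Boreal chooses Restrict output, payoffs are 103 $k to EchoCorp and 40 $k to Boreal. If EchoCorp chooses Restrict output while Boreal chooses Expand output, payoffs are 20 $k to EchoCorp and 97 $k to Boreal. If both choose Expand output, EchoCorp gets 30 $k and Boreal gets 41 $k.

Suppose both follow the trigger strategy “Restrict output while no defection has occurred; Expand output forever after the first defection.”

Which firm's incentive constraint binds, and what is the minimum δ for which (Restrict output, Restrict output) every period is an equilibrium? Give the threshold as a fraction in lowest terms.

EchoCorp's threshold: (103−79)/(103−30) = 24/73.
Boreal's threshold: (97−78)/(97−41) = 19/56.
24/73 < 19/56, so Boreal binds and δ* = 19/56.

Boreal; δ ≥ 19/56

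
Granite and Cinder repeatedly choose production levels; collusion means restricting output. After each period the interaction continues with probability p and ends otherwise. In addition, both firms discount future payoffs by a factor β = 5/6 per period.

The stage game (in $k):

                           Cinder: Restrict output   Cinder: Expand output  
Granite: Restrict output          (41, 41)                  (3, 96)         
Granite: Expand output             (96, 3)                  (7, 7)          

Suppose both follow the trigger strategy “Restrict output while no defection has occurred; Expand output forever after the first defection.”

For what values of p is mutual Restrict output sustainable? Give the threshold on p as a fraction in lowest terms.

66/89

With continuation probability p and discount β, the effective per-period discount factor is βp.
Grim-trigger IC: βp ≥ (96−41)/(96−7) = 55/89.
So p ≥ (55/89)/(5/6) = 66/89.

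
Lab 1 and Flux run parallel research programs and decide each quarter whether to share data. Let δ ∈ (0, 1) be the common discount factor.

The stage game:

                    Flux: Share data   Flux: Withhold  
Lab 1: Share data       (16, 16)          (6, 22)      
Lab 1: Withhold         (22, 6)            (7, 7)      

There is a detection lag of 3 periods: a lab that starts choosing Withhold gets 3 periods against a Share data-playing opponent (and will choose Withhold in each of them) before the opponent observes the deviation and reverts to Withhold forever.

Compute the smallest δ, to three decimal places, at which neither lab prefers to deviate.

0.737

Deviating for the 3 undetected periods gains 22−16 = 6 per period over cooperation, then loses 16−7 = 9 per period forever once punishment starts.
Gain: 6(1 + δ + … + δ^2); loss: 9·δ^3/(1−δ).
No profitable deviation ⇔ 6(1−δ^3) ≤ 9·δ^3, i.e. δ^3 ≥ 6/(6+9) = 2/5.
Hence δ ≥ (2/5)^(1/3) ≈ 0.737.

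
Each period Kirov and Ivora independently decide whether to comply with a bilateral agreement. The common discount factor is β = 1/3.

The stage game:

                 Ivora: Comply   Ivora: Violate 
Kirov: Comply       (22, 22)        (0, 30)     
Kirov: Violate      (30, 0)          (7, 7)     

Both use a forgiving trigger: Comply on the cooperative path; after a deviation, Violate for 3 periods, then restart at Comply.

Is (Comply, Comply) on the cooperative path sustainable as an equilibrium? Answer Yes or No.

A one-shot deviation gives 30 now, then 7 for 3 periods, then back to 22.
Gain from deviating: (30−22) today; loss: (22−7) in each of the next 3 periods.
No-deviation condition: (22−7)(β+…+β^3) ≥ 30−22, i.e. β+…+β^3 ≥ 8/15.
At β = 1/3: β+…+β^3 = 0.4815 < 0.5333.
So cooperation is not sustainable.

No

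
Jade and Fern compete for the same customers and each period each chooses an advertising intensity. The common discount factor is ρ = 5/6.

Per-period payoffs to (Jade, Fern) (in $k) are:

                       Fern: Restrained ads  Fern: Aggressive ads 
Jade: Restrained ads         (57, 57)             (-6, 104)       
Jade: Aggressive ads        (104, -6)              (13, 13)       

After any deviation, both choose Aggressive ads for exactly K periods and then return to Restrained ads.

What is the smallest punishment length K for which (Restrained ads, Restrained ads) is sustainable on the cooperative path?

2

No profitable deviation requires (57−13)(ρ+…+ρ^K) ≥ 104−57, i.e. ρ+…+ρ^K ≥ 47/44 ≈ 1.0682.
With ρ = 5/6, the partial sums are K=1: 0.8333, K=2: 1.5278.
K = 2 is the first length at which the sum reaches 1.0682.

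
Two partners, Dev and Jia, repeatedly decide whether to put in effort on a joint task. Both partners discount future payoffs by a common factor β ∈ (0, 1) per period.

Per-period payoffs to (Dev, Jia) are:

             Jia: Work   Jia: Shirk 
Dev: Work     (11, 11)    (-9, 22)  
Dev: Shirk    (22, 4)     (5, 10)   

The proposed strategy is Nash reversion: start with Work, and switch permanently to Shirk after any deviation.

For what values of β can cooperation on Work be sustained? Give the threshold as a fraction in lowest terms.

For Dev: deviation gain 22−11 = 11, per-period punishment loss 11−5 = 6. IC gives β ≥ 11/17.
For Jia: gain 11, loss 1 per period, so β ≥ 11/12.
The tighter constraint is Jia's, so cooperation needs β ≥ 11/12.

11/12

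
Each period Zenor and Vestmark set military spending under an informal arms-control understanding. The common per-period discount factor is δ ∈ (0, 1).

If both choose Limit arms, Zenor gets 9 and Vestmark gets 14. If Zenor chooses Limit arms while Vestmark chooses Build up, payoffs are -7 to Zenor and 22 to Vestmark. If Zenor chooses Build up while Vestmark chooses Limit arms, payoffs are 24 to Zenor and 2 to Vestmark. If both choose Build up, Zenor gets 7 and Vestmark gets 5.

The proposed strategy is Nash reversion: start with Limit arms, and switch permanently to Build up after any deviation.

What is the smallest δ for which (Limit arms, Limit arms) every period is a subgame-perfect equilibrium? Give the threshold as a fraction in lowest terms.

Zenor: cooperation gives 9 each period; deviation gives 24 once then 7 forever.
  9/(1−δ) ≥ 24 + 7δ/(1−δ) ⇒ δ ≥ 15/17.
Vestmark: cooperation gives 14 each period; deviation gives 22 once then 5 forever.
  δ ≥ 8/17.
Both must hold, so the binding constraint is Zenor's: δ ≥ 15/17.

15/17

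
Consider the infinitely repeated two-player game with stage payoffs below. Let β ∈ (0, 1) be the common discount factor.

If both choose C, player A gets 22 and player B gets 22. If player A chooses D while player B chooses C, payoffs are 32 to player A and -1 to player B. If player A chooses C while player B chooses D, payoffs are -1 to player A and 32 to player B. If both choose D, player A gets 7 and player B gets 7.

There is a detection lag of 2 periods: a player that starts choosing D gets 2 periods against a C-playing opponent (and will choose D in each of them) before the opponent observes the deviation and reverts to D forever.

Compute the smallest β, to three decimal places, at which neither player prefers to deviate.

Deviating for the 2 undetected periods gains 32−22 = 10 per period over cooperation, then loses 22−7 = 15 per period forever once punishment starts.
Gain: 10(1 + β + … + β^1); loss: 15·β^2/(1−β).
No profitable deviation ⇔ 10(1−β^2) ≤ 15·β^2, i.e. β^2 ≥ 10/(10+15) = 2/5.
Hence β ≥ (2/5)^(1/2) ≈ 0.632.

0.632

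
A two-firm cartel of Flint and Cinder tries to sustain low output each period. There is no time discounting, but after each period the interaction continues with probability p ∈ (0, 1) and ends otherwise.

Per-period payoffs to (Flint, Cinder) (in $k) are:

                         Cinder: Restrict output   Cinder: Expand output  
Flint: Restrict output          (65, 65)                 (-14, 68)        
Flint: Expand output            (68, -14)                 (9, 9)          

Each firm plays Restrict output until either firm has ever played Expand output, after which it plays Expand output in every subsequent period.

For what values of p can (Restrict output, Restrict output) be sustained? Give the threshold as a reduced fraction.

With no time discounting, the continuation probability p plays the role of the discount factor.
Grim-trigger IC: 65/(1−p) ≥ 68 + 9p/(1−p) ⇒ p ≥ (68−65)/(68−9) = 3/59.

3/59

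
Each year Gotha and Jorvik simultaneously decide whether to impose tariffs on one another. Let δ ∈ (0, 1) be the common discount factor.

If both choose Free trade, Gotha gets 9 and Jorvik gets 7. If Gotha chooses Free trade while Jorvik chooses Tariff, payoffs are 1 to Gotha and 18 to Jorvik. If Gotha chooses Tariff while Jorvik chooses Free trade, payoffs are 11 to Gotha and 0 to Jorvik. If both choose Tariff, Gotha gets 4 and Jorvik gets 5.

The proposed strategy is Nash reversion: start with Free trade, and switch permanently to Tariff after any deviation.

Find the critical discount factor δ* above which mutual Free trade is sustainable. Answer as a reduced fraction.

11/13

Gotha: cooperation gives 9 each period; deviation gives 11 once then 4 forever.
  9/(1−δ) ≥ 11 + 4δ/(1−δ) ⇒ δ ≥ 2/7.
Jorvik: cooperation gives 7 each period; deviation gives 18 once then 5 forever.
  δ ≥ 11/13.
Both must hold, so the binding constraint is Jorvik's: δ ≥ 11/13.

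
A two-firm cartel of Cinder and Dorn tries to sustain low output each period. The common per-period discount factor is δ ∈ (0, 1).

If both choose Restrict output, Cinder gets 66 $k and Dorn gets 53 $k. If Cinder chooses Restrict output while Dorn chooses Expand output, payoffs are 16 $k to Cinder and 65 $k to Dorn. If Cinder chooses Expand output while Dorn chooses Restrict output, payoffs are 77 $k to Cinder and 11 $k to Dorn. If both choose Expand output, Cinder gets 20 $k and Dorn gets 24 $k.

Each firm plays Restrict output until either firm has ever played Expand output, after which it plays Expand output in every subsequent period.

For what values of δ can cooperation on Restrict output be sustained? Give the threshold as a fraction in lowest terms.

For Cinder: deviation gain 77−66 = 11, per-period punishment loss 66−20 = 46. IC gives δ ≥ 11/57.
For Dorn: gain 12, loss 29 per period, so δ ≥ 12/41.
The tighter constraint is Dorn's, so cooperation needs δ ≥ 12/41.

12/41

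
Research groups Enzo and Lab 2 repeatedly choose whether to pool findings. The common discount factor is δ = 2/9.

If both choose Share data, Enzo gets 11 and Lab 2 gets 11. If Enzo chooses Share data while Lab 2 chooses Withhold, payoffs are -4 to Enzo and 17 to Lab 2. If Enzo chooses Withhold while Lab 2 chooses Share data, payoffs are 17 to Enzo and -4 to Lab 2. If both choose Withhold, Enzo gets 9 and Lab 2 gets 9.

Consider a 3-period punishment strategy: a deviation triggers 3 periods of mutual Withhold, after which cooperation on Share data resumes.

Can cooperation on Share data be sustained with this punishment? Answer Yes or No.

A one-shot deviation gives 17 now, then 9 for 3 periods, then back to 11.
Gain from deviating: (17−11) today; loss: (11−9) in each of the next 3 periods.
No-deviation condition: (11−9)(δ+…+δ^3) ≥ 17−11, i.e. δ+…+δ^3 ≥ 3.
At δ = 2/9: δ+…+δ^3 = 0.2826 < 3.0000.
So cooperation is not sustainable.

No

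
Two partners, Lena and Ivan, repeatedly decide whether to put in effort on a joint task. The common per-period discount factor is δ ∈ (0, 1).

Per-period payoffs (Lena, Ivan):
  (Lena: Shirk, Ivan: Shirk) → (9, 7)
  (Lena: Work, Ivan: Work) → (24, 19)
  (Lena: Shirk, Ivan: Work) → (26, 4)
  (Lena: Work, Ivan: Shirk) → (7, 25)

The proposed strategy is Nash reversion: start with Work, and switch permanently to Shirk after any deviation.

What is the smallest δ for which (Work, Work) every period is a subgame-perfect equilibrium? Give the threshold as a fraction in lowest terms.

Lena: cooperation gives 24 each period; deviation gives 26 once then 9 forever.
  24/(1−δ) ≥ 26 + 9δ/(1−δ) ⇒ δ ≥ 2/17.
Ivan: cooperation gives 19 each period; deviation gives 25 once then 7 forever.
  δ ≥ 6/18 = 1/3.
Both must hold, so the binding constraint is Ivan's: δ ≥ 1/3.

1/3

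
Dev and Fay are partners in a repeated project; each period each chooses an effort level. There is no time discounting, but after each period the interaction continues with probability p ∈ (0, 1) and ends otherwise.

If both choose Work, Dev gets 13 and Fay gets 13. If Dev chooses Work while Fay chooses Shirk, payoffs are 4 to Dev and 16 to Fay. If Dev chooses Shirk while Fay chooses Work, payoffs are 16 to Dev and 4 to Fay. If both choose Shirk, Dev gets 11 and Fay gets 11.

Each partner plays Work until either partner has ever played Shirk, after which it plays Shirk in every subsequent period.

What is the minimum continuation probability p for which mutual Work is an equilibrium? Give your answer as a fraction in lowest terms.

Expected cooperation value is 13 + p·13 + p²·13 + … = 13/(1−p); deviation gives 16 + p·11/(1−p).
13 ≥ 16(1−p) + 11p ⇒ 5p ≥ 3 ⇒ p ≥ 3/5.

3/5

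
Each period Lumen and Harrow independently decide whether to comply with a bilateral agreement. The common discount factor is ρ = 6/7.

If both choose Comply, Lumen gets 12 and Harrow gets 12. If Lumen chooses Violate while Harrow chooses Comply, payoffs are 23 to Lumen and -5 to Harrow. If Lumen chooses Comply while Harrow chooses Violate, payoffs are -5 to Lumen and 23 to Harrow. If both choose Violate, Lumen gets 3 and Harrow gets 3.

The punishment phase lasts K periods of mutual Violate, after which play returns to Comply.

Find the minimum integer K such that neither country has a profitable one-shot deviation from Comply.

2

No profitable deviation requires (12−3)(ρ+…+ρ^K) ≥ 23−12, i.e. ρ+…+ρ^K ≥ 11/9 ≈ 1.2222.
With ρ = 6/7, the partial sums are K=1: 0.8571, K=2: 1.5918.
K = 2 is the first length at which the sum reaches 1.2222.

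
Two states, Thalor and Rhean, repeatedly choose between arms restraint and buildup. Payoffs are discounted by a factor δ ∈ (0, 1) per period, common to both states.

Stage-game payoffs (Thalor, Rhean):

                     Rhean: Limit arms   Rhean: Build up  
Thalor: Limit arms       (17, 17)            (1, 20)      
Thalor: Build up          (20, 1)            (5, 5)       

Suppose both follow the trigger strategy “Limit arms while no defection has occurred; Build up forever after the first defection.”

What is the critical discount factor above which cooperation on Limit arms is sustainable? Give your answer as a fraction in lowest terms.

1/5

One-period gain from deviating is 20 − 17 = 3. The loss is 17 − 5 = 12 in every subsequent period, with present value 12·δ/(1−δ).
Deviation is unprofitable when 12·δ/(1−δ) ≥ 3, i.e. δ/(1−δ) ≥ 1/4.
Equivalently δ ≥ 3/(3+12) = 1/5.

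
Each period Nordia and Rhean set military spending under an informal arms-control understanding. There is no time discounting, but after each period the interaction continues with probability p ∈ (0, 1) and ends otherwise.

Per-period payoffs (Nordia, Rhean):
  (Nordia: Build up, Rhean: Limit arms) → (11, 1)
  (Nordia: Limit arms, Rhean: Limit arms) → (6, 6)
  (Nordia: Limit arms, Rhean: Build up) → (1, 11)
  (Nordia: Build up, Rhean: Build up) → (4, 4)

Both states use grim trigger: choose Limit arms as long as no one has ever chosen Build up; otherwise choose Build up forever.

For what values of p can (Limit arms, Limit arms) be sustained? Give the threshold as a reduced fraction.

With no time discounting, the continuation probability p plays the role of the discount factor.
Grim-trigger IC: 6/(1−p) ≥ 11 + 4p/(1−p) ⇒ p ≥ (11−6)/(11−4) = 5/7.

5/7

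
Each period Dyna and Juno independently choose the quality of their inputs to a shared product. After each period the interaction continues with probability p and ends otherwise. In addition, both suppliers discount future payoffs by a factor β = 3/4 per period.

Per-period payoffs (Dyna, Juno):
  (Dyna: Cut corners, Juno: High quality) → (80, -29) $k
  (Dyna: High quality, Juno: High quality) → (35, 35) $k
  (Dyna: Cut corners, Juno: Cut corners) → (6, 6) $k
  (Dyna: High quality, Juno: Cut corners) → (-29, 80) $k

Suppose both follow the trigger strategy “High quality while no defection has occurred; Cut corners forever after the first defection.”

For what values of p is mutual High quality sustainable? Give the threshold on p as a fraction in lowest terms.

Expected continuation weight on next period's payoff is β·p = 3/4·p, which plays the role of the discount factor.
Cooperation requires 3/4·p ≥ (80−35)/(80−6) = 45/74, hence p ≥ 30/37.

30/37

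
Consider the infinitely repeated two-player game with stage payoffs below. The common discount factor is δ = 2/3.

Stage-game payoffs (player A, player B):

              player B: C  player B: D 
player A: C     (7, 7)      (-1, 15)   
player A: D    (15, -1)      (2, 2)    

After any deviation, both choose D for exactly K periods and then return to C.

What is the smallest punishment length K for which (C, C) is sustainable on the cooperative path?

4

IC: δ(1−δ^K)/(1−δ) ≥ (15−7)/(7−2) = 8/5.
With δ = 2/3: need 1 − δ^K ≥ 8/5·(1−2/3)/(2/3), i.e. δ^K ≤ 0.2000.
Since (2/3)^3 = 0.2963 and (2/3)^4 = 0.1975, the smallest such K is 4.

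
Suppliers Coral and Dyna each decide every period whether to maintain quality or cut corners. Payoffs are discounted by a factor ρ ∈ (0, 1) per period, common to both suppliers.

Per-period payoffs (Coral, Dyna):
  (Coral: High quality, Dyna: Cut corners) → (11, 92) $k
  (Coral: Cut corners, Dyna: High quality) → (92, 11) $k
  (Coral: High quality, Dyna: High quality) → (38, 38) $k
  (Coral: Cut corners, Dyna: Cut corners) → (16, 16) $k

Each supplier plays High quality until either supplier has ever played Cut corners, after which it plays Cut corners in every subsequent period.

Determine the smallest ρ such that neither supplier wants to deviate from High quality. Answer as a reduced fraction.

27/38

38/(1−ρ) ≥ 92 + 16ρ/(1−ρ)
38 ≥ 92 − 76ρ
ρ ≥ 54/76 = 27/38.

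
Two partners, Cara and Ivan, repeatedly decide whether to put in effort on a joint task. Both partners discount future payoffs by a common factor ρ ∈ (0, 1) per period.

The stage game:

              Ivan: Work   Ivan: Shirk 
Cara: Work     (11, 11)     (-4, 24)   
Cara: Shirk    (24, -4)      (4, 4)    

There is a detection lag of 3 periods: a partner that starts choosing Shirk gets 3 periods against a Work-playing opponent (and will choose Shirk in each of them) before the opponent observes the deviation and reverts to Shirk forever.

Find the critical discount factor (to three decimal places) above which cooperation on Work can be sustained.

0.866

The best deviation is to choose Shirk for all 3 undetected periods, earning 24 each, then 4 forever once detected.
Deviation value: 24(1−ρ^3)/(1−ρ) + 4ρ^3/(1−ρ); cooperation value: 11/(1−ρ).
IC: 11 ≥ 24(1−ρ^3) + 4ρ^3 = 24 − 20ρ^3.
So ρ^3 ≥ 13/20, giving ρ ≥ (13/20)^(1/3) ≈ 0.866.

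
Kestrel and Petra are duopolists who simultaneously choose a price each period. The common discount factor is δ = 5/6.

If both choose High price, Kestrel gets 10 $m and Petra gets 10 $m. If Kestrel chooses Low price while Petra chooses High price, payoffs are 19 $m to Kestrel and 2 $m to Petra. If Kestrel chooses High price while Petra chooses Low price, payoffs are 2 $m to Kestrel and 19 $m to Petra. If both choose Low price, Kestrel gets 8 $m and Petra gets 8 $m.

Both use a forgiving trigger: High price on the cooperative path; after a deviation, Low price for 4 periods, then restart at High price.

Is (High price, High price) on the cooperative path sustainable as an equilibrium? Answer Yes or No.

A one-shot deviation gives 19 now, then 8 for 4 periods, then back to 10.
Gain from deviating: (19−10) today; loss: (10−8) in each of the next 4 periods.
No-deviation condition: (10−8)(δ+…+δ^4) ≥ 19−10, i.e. δ+…+δ^4 ≥ 9/2.
At δ = 5/6: δ+…+δ^4 = 2.5887 < 4.5000.
So cooperation is not sustainable.

No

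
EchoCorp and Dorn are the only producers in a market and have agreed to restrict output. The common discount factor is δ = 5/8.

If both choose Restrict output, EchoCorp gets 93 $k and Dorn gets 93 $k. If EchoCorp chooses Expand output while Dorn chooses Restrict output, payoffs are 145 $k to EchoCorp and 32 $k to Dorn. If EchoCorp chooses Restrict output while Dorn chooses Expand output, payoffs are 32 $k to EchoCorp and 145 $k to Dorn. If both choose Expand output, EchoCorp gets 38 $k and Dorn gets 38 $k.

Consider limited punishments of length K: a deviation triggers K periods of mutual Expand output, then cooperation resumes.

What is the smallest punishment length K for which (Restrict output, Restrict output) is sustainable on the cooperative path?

No profitable deviation requires (93−38)(δ+…+δ^K) ≥ 145−93, i.e. δ+…+δ^K ≥ 52/55 ≈ 0.9455.
With δ = 5/8, the partial sums are K=1: 0.6250, K=2: 1.0156.
K = 2 is the first length at which the sum reaches 0.9455.

2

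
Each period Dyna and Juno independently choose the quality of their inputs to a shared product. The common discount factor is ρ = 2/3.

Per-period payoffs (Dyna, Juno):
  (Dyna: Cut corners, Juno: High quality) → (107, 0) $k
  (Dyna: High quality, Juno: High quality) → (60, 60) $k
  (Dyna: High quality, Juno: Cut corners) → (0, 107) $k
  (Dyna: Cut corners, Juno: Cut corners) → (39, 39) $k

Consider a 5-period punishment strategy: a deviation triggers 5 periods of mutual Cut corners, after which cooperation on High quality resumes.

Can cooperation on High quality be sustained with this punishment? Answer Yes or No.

Comparing payoff streams over the 6 periods until play realigns: cooperate → 60(1+ρ+…+ρ^5); deviate → 107 + 39(ρ+…+ρ^5).
Cooperation is sustained iff (60−39)(ρ+…+ρ^5) ≥ 107−60.
ρ+…+ρ^5 = 2/3·(1−(2/3)^5)/(1−2/3) = 1.7366, and (107−60)/(60−39) = 2.2381.
1.7366 < 2.2381, so cooperation is not sustainable.

No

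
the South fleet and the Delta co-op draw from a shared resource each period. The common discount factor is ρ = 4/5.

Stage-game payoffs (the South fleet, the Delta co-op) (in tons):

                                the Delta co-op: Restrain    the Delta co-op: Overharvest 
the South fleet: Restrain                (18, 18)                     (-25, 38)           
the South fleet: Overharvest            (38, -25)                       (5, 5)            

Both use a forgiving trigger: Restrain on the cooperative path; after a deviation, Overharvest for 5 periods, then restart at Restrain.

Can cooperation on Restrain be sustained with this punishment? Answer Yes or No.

Yes

IC: ρ+…+ρ^5 ≥ (38−18)/(18−5) = 20/13.
At ρ = 4/5: partial sum = 2.6893 ≥ 1.5385. Cooperation sustainable.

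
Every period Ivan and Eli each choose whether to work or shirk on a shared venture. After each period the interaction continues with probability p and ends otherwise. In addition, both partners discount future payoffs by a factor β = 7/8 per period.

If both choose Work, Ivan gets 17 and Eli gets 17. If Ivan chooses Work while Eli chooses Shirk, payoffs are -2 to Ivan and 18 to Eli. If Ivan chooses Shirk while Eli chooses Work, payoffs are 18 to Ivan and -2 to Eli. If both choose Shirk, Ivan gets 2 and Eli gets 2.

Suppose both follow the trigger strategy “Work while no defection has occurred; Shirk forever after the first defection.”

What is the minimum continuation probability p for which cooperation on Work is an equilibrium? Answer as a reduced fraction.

1/14

Expected continuation weight on next period's payoff is β·p = 7/8·p, which plays the role of the discount factor.
Cooperation requires 7/8·p ≥ (18−17)/(18−2) = 1/16, hence p ≥ 1/14.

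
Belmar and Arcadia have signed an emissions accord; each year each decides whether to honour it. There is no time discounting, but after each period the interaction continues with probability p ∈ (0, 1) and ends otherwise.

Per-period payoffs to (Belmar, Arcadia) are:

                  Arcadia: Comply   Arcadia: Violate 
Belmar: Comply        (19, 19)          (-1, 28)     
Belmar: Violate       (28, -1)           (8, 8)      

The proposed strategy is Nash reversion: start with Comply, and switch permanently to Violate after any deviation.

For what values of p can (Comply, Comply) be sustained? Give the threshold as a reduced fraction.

With no time discounting, the continuation probability p plays the role of the discount factor.
Grim-trigger IC: 19/(1−p) ≥ 28 + 8p/(1−p) ⇒ p ≥ (28−19)/(28−8) = 9/20.

9/20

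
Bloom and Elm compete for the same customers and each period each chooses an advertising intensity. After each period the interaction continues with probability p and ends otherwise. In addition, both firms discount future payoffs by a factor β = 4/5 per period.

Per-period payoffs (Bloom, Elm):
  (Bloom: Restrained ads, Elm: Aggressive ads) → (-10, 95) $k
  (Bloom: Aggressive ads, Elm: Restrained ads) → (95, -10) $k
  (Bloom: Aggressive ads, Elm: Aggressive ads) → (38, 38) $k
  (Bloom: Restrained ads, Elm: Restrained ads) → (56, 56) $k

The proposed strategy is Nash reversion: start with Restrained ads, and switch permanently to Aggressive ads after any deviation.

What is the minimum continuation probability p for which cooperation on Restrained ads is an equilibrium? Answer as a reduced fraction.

65/76

Expected continuation weight on next period's payoff is β·p = 4/5·p, which plays the role of the discount factor.
Cooperation requires 4/5·p ≥ (95−56)/(95−38) = 13/19, hence p ≥ 65/76.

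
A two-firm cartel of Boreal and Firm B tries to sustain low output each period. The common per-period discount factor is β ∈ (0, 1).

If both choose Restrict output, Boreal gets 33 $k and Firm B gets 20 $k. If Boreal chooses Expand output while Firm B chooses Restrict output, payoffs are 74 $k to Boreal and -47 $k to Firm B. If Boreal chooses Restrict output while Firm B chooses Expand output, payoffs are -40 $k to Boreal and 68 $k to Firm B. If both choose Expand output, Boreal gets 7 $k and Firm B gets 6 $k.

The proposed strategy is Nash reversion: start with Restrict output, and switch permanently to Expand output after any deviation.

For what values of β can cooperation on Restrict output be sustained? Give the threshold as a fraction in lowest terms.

For Boreal: deviation gain 74−33 = 41, per-period punishment loss 33−7 = 26. IC gives β ≥ 41/67.
For Firm B: gain 48, loss 14 per period, so β ≥ 48/62 = 24/31.
The tighter constraint is Firm B's, so cooperation needs β ≥ 24/31.

24/31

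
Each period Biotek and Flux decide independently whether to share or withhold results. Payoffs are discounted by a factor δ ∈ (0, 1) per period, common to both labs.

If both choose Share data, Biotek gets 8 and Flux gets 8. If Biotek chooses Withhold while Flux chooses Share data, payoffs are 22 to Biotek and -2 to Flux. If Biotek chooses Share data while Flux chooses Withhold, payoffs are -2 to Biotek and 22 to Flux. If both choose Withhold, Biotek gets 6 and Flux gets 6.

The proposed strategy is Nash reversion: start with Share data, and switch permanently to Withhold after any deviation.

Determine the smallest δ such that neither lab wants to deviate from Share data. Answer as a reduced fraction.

Under grim trigger the critical discount factor is (T−C)/(T−P) with T = 22, C = 8, P = 6.
δ* = (22−8)/(22−6) = 14/16 = 7/8.

7/8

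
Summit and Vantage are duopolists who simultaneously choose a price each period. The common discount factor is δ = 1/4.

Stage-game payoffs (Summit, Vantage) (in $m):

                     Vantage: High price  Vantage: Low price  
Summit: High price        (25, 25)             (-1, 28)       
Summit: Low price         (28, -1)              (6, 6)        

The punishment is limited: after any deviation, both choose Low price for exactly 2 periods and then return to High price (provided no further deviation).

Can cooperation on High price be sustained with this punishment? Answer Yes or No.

IC: δ+…+δ^2 ≥ (28−25)/(25−6) = 3/19.
At δ = 1/4: partial sum = 0.3125 ≥ 0.1579. Cooperation sustainable.

Yes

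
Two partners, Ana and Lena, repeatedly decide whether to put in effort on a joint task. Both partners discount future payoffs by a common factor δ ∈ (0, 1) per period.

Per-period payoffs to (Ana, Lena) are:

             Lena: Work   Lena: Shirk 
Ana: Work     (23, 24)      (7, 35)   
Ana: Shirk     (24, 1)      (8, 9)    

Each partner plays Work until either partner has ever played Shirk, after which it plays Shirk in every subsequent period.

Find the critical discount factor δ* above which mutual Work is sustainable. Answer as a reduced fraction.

Ana's threshold: (24−23)/(24−8) = 1/16.
Lena's threshold: (35−24)/(35−9) = 11/26.
1/16 < 11/26, so Lena binds and δ* = 11/26.

11/26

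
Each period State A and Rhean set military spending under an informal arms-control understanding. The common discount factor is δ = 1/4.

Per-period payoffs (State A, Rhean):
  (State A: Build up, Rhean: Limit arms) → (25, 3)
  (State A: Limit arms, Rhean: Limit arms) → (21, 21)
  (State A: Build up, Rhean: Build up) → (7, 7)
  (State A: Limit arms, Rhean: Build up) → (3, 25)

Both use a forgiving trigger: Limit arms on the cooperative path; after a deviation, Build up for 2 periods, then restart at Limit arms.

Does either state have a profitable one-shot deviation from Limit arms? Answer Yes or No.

No

Comparing payoff streams over the 3 periods until play realigns: cooperate → 21(1+δ+…+δ^2); deviate → 25 + 7(δ+…+δ^2).
Cooperation is sustained iff (21−7)(δ+…+δ^2) ≥ 25−21.
δ+…+δ^2 = 1/4·(1−(1/4)^2)/(1−1/4) = 0.3125, and (25−21)/(21−7) = 0.2857.
0.3125 ≥ 0.2857, so cooperation is sustainable.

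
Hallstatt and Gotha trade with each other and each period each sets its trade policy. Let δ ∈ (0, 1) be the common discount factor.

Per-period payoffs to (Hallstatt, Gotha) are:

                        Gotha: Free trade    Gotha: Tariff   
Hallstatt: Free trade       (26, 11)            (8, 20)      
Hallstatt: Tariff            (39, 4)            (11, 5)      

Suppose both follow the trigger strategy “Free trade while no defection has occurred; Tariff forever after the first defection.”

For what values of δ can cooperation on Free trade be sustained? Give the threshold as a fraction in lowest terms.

3/5

Hallstatt's threshold: (39−26)/(39−11) = 13/28.
Gotha's threshold: (20−11)/(20−5) = 3/5.
13/28 < 3/5, so Gotha binds and δ* = 3/5.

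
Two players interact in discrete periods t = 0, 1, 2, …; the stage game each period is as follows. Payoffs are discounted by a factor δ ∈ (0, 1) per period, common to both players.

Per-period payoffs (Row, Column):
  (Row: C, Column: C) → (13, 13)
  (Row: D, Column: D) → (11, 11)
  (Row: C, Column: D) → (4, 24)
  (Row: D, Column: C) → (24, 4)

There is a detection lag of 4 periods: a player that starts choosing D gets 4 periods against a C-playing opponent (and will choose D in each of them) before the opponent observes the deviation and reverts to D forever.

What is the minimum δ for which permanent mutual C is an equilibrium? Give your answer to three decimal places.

0.959

Deviating for the 4 undetected periods gains 24−13 = 11 per period over cooperation, then loses 13−11 = 2 per period forever once punishment starts.
Gain: 11(1 + δ + … + δ^3); loss: 2·δ^4/(1−δ).
No profitable deviation ⇔ 11(1−δ^4) ≤ 2·δ^4, i.e. δ^4 ≥ 11/(11+2) = 11/13.
Hence δ ≥ (11/13)^(1/4) ≈ 0.959.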